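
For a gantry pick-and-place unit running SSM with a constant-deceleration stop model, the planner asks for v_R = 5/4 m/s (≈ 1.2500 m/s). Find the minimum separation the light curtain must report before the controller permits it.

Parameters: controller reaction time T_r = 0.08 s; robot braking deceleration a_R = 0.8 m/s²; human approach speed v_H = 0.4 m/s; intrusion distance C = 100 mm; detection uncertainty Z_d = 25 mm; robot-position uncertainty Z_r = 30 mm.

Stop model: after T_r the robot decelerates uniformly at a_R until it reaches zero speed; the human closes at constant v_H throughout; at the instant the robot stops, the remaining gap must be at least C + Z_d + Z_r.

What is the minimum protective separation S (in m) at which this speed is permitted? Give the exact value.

stop time T_s = (5/4)/(4/5) = 1.5625 s
robot in T_r: 1.2500·0.0800 = 0.1000 m
robot under decel: 1.2500²/(2·0.8000) = 0.9766 m
human closes 0.4000·1.6425 = 0.6570 m
C+Z_d+Z_r = 0.1000+0.0250+0.0300 = 0.1550 m
S_min ≈ 0.1000+0.9766+0.6570+0.1550  ⇒  S_min = 30217/16000 m

S_min = 30217/16000 m = 1.8886 m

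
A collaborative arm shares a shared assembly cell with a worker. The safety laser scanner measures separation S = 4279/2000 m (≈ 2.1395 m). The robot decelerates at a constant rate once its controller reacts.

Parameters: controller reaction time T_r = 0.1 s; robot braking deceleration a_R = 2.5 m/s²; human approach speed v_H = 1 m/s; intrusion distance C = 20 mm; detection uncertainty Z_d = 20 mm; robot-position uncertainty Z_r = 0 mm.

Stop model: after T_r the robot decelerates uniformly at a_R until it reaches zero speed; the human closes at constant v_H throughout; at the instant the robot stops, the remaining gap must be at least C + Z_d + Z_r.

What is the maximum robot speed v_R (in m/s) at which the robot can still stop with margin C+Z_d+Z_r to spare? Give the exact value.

collect terms ⇒ (1/5)·v_R² + (1/2)·v_R + (-3999/2000) = 0
  disc = (1/2)² − 4·(1/5)·(-3999/2000) = 1156/625 ; √disc = 34/25
  v_R = (−(1/2) + 34/25) / (2·(1/5)) = 43/20 m/s
check:
braking lasts T_s = (43/20)/(5/2) = 0.8600 s
robot in T_r: 2.1500·0.1000 = 0.2150 m
robot covers 2.1500·0.8600 − ½·2.5000·0.8600² = 0.9245 m while stopping
human closes 1.0000·0.9600 = 0.9600 m
residual clearance needed = 0.0200+0.0200+0.0000 = 0.0400 m
sum ≈ 0.2150+0.9245+0.9600+0.0400 ≈ 2.1395 m = S ✓

v_R_max = 43/20 m/s = 2.1500 m/s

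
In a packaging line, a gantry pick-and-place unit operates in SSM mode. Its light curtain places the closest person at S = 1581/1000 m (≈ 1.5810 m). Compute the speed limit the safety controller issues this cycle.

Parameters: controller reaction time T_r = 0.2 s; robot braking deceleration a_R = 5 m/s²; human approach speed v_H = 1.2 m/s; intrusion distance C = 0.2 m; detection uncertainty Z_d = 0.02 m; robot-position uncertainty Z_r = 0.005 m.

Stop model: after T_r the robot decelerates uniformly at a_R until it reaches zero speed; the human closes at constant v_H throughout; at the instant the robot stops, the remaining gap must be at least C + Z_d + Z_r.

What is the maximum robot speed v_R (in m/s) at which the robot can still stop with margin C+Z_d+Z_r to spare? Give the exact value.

at the boundary: (1/10)·v² + (11/25)·v + (-279/250) = 0
  disc = (11/25)² − 4·(1/10)·(-279/250) = 16/25 ; √disc = 4/5
  v_R = (−(11/25) + 4/5) / (2·(1/10)) = 9/5 m/s
check:
stop time T_s = (9/5)/5 = 0.3600 s
robot covers v_R·T_r = 1.8000·0.2000 = 0.3600 m before braking
braking distance = 1.8000²/(2·5.0000) = 0.3240 m
human over T_r+T_s: 1.2000·(0.2000+0.3600) = 0.6720 m
C+Z_d+Z_r = 0.2000+0.0200+0.0050 = 0.2250 m
sum ≈ 0.3600+0.3240+0.6720+0.2250 ≈ 1.5810 m = S ✓

v_R_max = 9/5 m/s = 1.8000 m/s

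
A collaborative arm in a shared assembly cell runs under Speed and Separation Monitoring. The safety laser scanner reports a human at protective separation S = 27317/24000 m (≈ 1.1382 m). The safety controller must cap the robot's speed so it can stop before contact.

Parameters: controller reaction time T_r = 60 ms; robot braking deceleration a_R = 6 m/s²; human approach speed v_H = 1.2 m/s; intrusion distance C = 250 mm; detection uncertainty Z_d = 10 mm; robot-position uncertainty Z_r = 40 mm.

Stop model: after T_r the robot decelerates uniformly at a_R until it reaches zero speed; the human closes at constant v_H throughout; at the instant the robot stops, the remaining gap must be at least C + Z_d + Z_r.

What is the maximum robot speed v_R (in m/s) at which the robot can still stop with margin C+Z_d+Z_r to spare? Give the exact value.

v_R_max = 37/20 m/s = 1.8500 m/s

at the boundary: (1/12)·v² + (13/50)·v + (-18389/24000) = 0
  disc = (13/50)² − 4·(1/12)·(-18389/24000) = 116281/360000 ; √disc = 341/600
  v_R = (−(13/50) + 341/600) / (2·(1/12)) = 37/20 m/s
check:
T_s = v_R/a_R = (37/20)/6 = 0.3083 s
reaction-phase robot travel = 1.8500·0.0600 = 0.1110 m
robot covers 1.8500·0.3083 − ½·6.0000·0.3083² = 0.2852 m while stopping
person approaches 1.2000·(0.0600+0.3083) = 0.4420 m
residual clearance needed = 0.2500+0.0100+0.0400 = 0.3000 m
sum ≈ 0.1110+0.2852+0.4420+0.3000 ≈ 1.1382 m = S ✓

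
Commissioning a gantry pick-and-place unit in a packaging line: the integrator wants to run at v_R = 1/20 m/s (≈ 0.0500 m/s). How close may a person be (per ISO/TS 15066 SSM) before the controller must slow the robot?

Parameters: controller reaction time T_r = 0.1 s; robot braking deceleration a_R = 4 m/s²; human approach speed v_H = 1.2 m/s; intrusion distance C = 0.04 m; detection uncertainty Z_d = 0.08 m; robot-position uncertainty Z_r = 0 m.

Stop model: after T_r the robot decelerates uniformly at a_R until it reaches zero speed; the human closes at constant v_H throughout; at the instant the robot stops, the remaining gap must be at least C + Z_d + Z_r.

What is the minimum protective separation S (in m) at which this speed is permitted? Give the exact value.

T_s = v_R/a_R = (1/20)/4 = 0.0125 s
robot covers v_R·T_r = 0.0500·0.1000 = 0.0050 m before braking
braking distance = 0.0500²/(2·4.0000) = 0.0003 m
person approaches 1.2000·(0.1000+0.0125) = 0.1350 m
residual clearance needed = 0.0400+0.0800+0.0000 = 0.1200 m
S_min ≈ 0.0050+0.0003+0.1350+0.1200  ⇒  S_min = 833/3200 m

S_min = 833/3200 m = 0.2603 m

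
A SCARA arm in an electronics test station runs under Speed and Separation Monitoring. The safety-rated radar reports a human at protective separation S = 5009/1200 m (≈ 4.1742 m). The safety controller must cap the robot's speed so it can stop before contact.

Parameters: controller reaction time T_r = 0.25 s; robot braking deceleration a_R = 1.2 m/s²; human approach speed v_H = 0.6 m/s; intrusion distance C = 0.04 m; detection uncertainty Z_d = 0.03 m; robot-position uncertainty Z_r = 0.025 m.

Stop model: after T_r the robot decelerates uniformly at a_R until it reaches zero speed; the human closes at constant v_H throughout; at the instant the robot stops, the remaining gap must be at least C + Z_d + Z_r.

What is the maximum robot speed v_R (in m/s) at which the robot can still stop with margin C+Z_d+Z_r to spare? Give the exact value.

v_R_max = 23/10 m/s = 2.3000 m/s

collect terms ⇒ (5/12)·v_R² + (3/4)·v_R + (-943/240) = 0
  disc = (3/4)² − 4·(5/12)·(-943/240) = 64/9 ; √disc = 8/3
  v_R = (−(3/4) + 8/3) / (2·(5/12)) = 23/10 m/s
check:
braking lasts T_s = (23/10)/(6/5) = 1.9167 s
reaction-phase robot travel = 2.3000·0.2500 = 0.5750 m
robot covers 2.3000·1.9167 − ½·1.2000·1.9167² = 2.2042 m while stopping
person approaches 0.6000·(0.2500+1.9167) = 1.3000 m
margins: 0.0400+0.0300+0.0250 = 0.0950 m
sum ≈ 0.5750+2.2042+1.3000+0.0950 ≈ 4.1742 m = S ✓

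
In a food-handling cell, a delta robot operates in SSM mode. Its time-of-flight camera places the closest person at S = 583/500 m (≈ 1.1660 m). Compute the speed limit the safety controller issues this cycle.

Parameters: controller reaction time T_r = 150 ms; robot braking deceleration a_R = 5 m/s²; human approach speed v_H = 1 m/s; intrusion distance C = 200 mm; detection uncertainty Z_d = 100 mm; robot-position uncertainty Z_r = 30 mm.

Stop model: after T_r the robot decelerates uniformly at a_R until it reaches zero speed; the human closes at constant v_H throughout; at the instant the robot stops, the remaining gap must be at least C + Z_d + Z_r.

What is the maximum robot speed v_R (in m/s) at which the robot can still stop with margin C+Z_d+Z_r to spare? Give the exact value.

v_R_max = 7/5 m/s = 1.4000 m/s

at the boundary: (1/10)·v² + (7/20)·v + (-343/500) = 0
  disc = (7/20)² − 4·(1/10)·(-343/500) = 3969/10000 ; √disc = 63/100
  v_R = (−(7/20) + 63/100) / (2·(1/10)) = 7/5 m/s
check:
braking lasts T_s = (7/5)/5 = 0.2800 s
robot in T_r: 1.4000·0.1500 = 0.2100 m
robot under decel: 1.4000²/(2·5.0000) = 0.1960 m
human over T_r+T_s: 1.0000·(0.1500+0.2800) = 0.4300 m
C+Z_d+Z_r = 0.2000+0.1000+0.0300 = 0.3300 m
sum ≈ 0.2100+0.1960+0.4300+0.3300 ≈ 1.1660 m = S ✓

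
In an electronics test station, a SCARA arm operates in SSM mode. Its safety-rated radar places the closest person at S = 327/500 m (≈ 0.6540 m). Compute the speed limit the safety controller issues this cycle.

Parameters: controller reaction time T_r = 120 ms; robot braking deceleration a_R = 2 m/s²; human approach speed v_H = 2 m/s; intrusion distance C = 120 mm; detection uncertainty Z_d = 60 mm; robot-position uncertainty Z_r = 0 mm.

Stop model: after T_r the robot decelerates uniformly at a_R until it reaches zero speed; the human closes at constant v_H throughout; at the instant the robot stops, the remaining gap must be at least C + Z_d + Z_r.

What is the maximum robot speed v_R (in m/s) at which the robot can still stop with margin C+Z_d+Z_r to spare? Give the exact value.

v_R_max = 1/5 m/s = 0.2000 m/s

quadratic (1/4)·v² + (28/25)·v + (-117/500) = 0
  disc = (28/25)² − 4·(1/4)·(-117/500) = 3721/2500 ; √disc = 61/50
  v_R = (−(28/25) + 61/50) / (2·(1/4)) = 1/5 m/s
check:
stop time T_s = (1/5)/2 = 0.1000 s
robot covers v_R·T_r = 0.2000·0.1200 = 0.0240 m before braking
robot covers 0.2000·0.1000 − ½·2.0000·0.1000² = 0.0100 m while stopping
human closes 2.0000·0.2200 = 0.4400 m
margins: 0.1200+0.0600+0.0000 = 0.1800 m
sum ≈ 0.0240+0.0100+0.4400+0.1800 ≈ 0.6540 m = S ✓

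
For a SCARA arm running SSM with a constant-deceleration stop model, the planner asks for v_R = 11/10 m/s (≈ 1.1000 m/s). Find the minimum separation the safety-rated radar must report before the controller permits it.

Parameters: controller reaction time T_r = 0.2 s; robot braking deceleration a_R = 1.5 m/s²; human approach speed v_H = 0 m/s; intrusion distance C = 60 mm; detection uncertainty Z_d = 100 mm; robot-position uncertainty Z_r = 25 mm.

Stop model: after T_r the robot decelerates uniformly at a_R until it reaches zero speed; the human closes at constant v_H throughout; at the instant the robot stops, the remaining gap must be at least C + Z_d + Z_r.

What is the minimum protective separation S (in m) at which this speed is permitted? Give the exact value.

S_min = 97/120 m = 0.8083 m

T_s = v_R/a_R = (11/10)/(3/2) = 0.7333 s
robot covers v_R·T_r = 1.1000·0.2000 = 0.2200 m before braking
braking distance = 1.1000²/(2·1.5000) = 0.4033 m
human closes 0.0000·0.9333 = 0.0000 m
residual clearance needed = 0.0600+0.1000+0.0250 = 0.1850 m
S_min ≈ 0.2200+0.4033+0.0000+0.1850  ⇒  S_min = 97/120 m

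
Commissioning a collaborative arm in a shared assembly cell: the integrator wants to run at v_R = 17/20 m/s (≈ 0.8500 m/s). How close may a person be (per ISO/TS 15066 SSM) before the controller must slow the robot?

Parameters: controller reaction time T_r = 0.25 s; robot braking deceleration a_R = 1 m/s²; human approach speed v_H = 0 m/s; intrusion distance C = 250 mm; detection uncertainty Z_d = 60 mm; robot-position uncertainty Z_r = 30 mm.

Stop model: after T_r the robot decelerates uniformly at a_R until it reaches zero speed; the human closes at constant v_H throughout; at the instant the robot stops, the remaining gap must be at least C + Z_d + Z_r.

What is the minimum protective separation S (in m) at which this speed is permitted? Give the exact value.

S_min = 731/800 m = 0.9137 m

T_s = v_R/a_R = (17/20)/1 = 0.8500 s
robot in T_r: 0.8500·0.2500 = 0.2125 m
robot covers 0.8500·0.8500 − ½·1.0000·0.8500² = 0.3613 m while stopping
human over T_r+T_s: 0.0000·(0.2500+0.8500) = 0.0000 m
residual clearance needed = 0.2500+0.0600+0.0300 = 0.3400 m
S_min ≈ 0.2125+0.3613+0.0000+0.3400  ⇒  S_min = 731/800 m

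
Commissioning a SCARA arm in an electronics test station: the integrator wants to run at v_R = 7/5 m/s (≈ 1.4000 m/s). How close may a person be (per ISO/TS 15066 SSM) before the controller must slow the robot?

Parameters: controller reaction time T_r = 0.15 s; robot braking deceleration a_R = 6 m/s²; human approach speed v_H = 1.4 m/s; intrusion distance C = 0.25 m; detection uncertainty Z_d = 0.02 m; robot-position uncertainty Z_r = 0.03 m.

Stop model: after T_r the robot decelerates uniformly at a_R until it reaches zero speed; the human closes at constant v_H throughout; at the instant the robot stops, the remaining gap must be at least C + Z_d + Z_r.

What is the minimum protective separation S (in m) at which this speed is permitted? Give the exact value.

braking lasts T_s = (7/5)/6 = 0.2333 s
robot covers v_R·T_r = 1.4000·0.1500 = 0.2100 m before braking
robot covers 1.4000·0.2333 − ½·6.0000·0.2333² = 0.1633 m while stopping
human over T_r+T_s: 1.4000·(0.1500+0.2333) = 0.5367 m
residual clearance needed = 0.2500+0.0200+0.0300 = 0.3000 m
S_min ≈ 0.2100+0.1633+0.5367+0.3000  ⇒  S_min = 121/100 m

S_min = 121/100 m = 1.2100 m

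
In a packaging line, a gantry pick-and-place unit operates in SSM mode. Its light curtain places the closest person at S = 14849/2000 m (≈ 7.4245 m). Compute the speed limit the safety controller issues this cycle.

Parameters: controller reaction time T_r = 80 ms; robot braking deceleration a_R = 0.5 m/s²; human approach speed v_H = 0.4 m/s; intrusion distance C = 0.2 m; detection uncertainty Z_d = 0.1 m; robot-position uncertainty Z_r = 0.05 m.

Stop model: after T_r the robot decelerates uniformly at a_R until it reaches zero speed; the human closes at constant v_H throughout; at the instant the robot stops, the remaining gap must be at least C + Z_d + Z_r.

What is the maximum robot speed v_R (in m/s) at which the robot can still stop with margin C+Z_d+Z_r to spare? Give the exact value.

at the boundary: (1)·v² + (22/25)·v + (-2817/400) = 0
  disc = (22/25)² − 4·(1)·(-2817/400) = 72361/2500 ; √disc = 269/50
  v_R = (−(22/25) + 269/50) / (2·(1)) = 9/4 m/s
check:
braking lasts T_s = (9/4)/(1/2) = 4.5000 s
robot in T_r: 2.2500·0.0800 = 0.1800 m
robot under decel: 2.2500²/(2·0.5000) = 5.0625 m
human closes 0.4000·4.5800 = 1.8320 m
residual clearance needed = 0.2000+0.1000+0.0500 = 0.3500 m
sum ≈ 0.1800+5.0625+1.8320+0.3500 ≈ 7.4245 m = S ✓

v_R_max = 9/4 m/s = 2.2500 m/s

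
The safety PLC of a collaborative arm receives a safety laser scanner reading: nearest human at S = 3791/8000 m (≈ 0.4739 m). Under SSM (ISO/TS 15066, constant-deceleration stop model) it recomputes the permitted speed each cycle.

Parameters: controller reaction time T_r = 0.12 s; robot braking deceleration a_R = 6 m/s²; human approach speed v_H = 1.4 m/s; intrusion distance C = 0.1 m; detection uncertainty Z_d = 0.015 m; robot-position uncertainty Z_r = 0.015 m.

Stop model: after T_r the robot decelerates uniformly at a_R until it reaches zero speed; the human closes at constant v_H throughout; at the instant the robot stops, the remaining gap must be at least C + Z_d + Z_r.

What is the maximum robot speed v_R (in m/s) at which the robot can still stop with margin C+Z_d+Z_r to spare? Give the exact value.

at the boundary: (1/12)·v² + (53/150)·v + (-1407/8000) = 0
  disc = (53/150)² − 4·(1/12)·(-1407/8000) = 66049/360000 ; √disc = 257/600
  v_R = (−(53/150) + 257/600) / (2·(1/12)) = 9/20 m/s
check:
stop time T_s = (9/20)/6 = 0.0750 s
robot in T_r: 0.4500·0.1200 = 0.0540 m
robot under decel: 0.4500²/(2·6.0000) = 0.0169 m
human closes 1.4000·0.1950 = 0.2730 m
margins: 0.1000+0.0150+0.0150 = 0.1300 m
sum ≈ 0.0540+0.0169+0.2730+0.1300 ≈ 0.4739 m = S ✓

v_R_max = 9/20 m/s = 0.4500 m/s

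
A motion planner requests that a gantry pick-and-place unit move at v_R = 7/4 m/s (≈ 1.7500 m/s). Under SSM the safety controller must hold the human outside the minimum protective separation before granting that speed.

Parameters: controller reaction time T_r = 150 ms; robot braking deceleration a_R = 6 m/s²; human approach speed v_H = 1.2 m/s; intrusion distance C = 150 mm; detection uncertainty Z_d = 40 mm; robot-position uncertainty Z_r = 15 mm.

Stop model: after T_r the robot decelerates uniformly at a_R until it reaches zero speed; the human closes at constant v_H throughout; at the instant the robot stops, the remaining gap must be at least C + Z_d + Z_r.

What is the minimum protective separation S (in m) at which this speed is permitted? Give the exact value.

stop time T_s = (7/4)/6 = 0.2917 s
reaction-phase robot travel = 1.7500·0.1500 = 0.2625 m
braking distance = 1.7500²/(2·6.0000) = 0.2552 m
person approaches 1.2000·(0.1500+0.2917) = 0.5300 m
residual clearance needed = 0.1500+0.0400+0.0150 = 0.2050 m
S_min ≈ 0.2625+0.2552+0.5300+0.2050  ⇒  S_min = 6013/4800 m

S_min = 6013/4800 m = 1.2527 m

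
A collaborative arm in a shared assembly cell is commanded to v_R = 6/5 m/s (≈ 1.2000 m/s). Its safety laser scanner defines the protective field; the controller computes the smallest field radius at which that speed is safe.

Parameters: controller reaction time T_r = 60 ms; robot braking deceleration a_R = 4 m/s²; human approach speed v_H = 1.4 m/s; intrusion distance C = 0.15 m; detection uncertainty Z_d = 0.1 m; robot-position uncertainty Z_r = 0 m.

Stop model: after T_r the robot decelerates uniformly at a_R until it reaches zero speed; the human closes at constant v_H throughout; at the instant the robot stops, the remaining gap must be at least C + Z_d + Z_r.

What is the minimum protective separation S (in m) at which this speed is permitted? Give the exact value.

stop time T_s = (6/5)/4 = 0.3000 s
robot covers v_R·T_r = 1.2000·0.0600 = 0.0720 m before braking
robot covers 1.2000·0.3000 − ½·4.0000·0.3000² = 0.1800 m while stopping
person approaches 1.4000·(0.0600+0.3000) = 0.5040 m
margins: 0.1500+0.1000+0.0000 = 0.2500 m
S_min ≈ 0.0720+0.1800+0.5040+0.2500  ⇒  S_min = 503/500 m

S_min = 503/500 m = 1.0060 m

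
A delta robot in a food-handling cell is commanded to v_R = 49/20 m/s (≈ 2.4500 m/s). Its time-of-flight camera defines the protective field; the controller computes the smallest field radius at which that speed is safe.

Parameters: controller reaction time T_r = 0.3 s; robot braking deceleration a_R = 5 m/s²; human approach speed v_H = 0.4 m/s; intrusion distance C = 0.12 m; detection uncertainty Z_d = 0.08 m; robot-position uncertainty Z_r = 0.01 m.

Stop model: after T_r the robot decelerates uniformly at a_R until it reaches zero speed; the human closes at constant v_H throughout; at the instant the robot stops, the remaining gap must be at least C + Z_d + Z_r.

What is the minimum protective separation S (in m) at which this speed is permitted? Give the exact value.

S_min = 1489/800 m = 1.8613 m

T_s = v_R/a_R = (49/20)/5 = 0.4900 s
robot in T_r: 2.4500·0.3000 = 0.7350 m
robot covers 2.4500·0.4900 − ½·5.0000·0.4900² = 0.6002 m while stopping
human over T_r+T_s: 0.4000·(0.3000+0.4900) = 0.3160 m
margins: 0.1200+0.0800+0.0100 = 0.2100 m
S_min ≈ 0.7350+0.6002+0.3160+0.2100  ⇒  S_min = 1489/800 m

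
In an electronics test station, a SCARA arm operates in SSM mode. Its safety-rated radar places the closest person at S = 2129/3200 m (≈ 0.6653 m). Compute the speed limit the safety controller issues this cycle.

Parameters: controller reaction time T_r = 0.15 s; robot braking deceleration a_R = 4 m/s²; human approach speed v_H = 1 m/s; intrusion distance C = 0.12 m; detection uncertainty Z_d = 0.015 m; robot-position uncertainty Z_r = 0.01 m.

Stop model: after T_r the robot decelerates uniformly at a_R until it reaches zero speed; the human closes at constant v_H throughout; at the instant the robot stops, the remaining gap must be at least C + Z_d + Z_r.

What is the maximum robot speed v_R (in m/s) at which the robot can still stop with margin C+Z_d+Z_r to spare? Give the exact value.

v_R_max = 3/4 m/s = 0.7500 m/s

at the boundary: (1/8)·v² + (2/5)·v + (-237/640) = 0
  disc = (2/5)² − 4·(1/8)·(-237/640) = 2209/6400 ; √disc = 47/80
  v_R = (−(2/5) + 47/80) / (2·(1/8)) = 3/4 m/s
check:
braking lasts T_s = (3/4)/4 = 0.1875 s
reaction-phase robot travel = 0.7500·0.1500 = 0.1125 m
robot covers 0.7500·0.1875 − ½·4.0000·0.1875² = 0.0703 m while stopping
human over T_r+T_s: 1.0000·(0.1500+0.1875) = 0.3375 m
residual clearance needed = 0.1200+0.0150+0.0100 = 0.1450 m
sum ≈ 0.1125+0.0703+0.3375+0.1450 ≈ 0.6653 m = S ✓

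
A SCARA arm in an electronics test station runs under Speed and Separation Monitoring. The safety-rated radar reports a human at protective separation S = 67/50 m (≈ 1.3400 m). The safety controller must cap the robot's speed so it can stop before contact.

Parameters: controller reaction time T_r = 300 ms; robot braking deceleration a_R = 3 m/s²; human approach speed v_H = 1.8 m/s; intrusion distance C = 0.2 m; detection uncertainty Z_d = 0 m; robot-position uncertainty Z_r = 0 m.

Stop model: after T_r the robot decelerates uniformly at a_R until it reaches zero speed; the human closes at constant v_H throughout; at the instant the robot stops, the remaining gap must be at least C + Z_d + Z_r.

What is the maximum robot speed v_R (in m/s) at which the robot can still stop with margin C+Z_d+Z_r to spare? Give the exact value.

v_R_max = 3/5 m/s = 0.6000 m/s

quadratic (1/6)·v² + (9/10)·v + (-3/5) = 0
  disc = (9/10)² − 4·(1/6)·(-3/5) = 121/100 ; √disc = 11/10
  v_R = (−(9/10) + 11/10) / (2·(1/6)) = 3/5 m/s
check:
T_s = v_R/a_R = (3/5)/3 = 0.2000 s
robot in T_r: 0.6000·0.3000 = 0.1800 m
robot under decel: 0.6000²/(2·3.0000) = 0.0600 m
human closes 1.8000·0.5000 = 0.9000 m
margins: 0.2000+0.0000+0.0000 = 0.2000 m
sum ≈ 0.1800+0.0600+0.9000+0.2000 ≈ 1.3400 m = S ✓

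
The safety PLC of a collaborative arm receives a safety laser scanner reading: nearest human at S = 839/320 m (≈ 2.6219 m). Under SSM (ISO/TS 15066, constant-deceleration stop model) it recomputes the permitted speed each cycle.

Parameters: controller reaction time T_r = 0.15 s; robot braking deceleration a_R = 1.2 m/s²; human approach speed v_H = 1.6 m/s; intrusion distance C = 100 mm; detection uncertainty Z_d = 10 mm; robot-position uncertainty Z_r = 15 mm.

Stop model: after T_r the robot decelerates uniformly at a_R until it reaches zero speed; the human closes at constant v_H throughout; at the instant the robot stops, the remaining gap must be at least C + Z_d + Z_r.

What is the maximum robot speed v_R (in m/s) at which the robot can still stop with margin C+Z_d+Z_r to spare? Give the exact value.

v_R_max = 23/20 m/s = 1.1500 m/s

quadratic (5/12)·v² + (89/60)·v + (-3611/1600) = 0
  disc = (89/60)² − 4·(5/12)·(-3611/1600) = 85849/14400 ; √disc = 293/120
  v_R = (−(89/60) + 293/120) / (2·(5/12)) = 23/20 m/s
check:
T_s = v_R/a_R = (23/20)/(6/5) = 0.9583 s
robot in T_r: 1.1500·0.1500 = 0.1725 m
robot covers 1.1500·0.9583 − ½·1.2000·0.9583² = 0.5510 m while stopping
human closes 1.6000·1.1083 = 1.7733 m
residual clearance needed = 0.1000+0.0100+0.0150 = 0.1250 m
sum ≈ 0.1725+0.5510+1.7733+0.1250 ≈ 2.6219 m = S ✓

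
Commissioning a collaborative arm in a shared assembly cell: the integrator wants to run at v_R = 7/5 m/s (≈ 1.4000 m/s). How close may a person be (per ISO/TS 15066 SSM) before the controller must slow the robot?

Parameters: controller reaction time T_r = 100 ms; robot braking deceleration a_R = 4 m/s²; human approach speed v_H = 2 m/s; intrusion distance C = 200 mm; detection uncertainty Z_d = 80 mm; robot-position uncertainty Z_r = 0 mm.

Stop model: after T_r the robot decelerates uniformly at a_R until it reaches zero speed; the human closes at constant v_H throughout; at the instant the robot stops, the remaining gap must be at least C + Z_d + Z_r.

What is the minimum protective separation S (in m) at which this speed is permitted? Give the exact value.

S_min = 313/200 m = 1.5650 m

braking lasts T_s = (7/5)/4 = 0.3500 s
robot in T_r: 1.4000·0.1000 = 0.1400 m
robot covers 1.4000·0.3500 − ½·4.0000·0.3500² = 0.2450 m while stopping
human over T_r+T_s: 2.0000·(0.1000+0.3500) = 0.9000 m
margins: 0.2000+0.0800+0.0000 = 0.2800 m
S_min ≈ 0.1400+0.2450+0.9000+0.2800  ⇒  S_min = 313/200 m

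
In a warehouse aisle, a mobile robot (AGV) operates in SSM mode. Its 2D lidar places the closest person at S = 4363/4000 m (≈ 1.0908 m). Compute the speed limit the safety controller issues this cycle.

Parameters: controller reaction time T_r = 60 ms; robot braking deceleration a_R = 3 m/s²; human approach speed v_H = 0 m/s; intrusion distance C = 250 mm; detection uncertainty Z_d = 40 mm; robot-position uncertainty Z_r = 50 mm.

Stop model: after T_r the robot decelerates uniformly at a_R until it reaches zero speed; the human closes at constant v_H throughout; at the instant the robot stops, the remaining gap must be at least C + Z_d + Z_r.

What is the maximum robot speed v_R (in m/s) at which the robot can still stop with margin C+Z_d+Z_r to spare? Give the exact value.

at the boundary: (1/6)·v² + (3/50)·v + (-3003/4000) = 0
  disc = (3/50)² − 4·(1/6)·(-3003/4000) = 5041/10000 ; √disc = 71/100
  v_R = (−(3/50) + 71/100) / (2·(1/6)) = 39/20 m/s
check:
T_s = v_R/a_R = (39/20)/3 = 0.6500 s
robot covers v_R·T_r = 1.9500·0.0600 = 0.1170 m before braking
robot covers 1.9500·0.6500 − ½·3.0000·0.6500² = 0.6338 m while stopping
human over T_r+T_s: 0.0000·(0.0600+0.6500) = 0.0000 m
residual clearance needed = 0.2500+0.0400+0.0500 = 0.3400 m
sum ≈ 0.1170+0.6338+0.0000+0.3400 ≈ 1.0908 m = S ✓

v_R_max = 39/20 m/s = 1.9500 m/s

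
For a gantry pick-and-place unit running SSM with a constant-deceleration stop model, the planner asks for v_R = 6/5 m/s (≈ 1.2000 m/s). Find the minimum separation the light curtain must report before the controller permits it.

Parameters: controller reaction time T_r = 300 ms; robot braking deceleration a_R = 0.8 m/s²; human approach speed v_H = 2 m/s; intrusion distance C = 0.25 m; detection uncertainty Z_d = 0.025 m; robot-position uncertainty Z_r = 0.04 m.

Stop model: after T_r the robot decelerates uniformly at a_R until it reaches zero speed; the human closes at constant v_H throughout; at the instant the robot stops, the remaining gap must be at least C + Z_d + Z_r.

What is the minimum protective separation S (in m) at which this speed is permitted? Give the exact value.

T_s = v_R/a_R = (6/5)/(4/5) = 1.5000 s
robot in T_r: 1.2000·0.3000 = 0.3600 m
robot under decel: 1.2000²/(2·0.8000) = 0.9000 m
human over T_r+T_s: 2.0000·(0.3000+1.5000) = 3.6000 m
margins: 0.2500+0.0250+0.0400 = 0.3150 m
S_min ≈ 0.3600+0.9000+3.6000+0.3150  ⇒  S_min = 207/40 m

S_min = 207/40 m = 5.1750 m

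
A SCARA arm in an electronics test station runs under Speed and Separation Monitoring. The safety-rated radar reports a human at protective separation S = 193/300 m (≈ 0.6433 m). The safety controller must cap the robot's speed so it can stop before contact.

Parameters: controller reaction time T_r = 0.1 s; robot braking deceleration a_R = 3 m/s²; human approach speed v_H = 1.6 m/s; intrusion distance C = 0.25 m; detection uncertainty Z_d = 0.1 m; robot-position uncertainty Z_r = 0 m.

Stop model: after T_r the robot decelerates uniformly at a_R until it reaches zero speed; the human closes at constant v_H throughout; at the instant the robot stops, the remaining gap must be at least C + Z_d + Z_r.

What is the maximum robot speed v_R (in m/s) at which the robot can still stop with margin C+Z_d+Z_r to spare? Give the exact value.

v_R_max = 1/5 m/s = 0.2000 m/s

at the boundary: (1/6)·v² + (19/30)·v + (-2/15) = 0
  disc = (19/30)² − 4·(1/6)·(-2/15) = 49/100 ; √disc = 7/10
  v_R = (−(19/30) + 7/10) / (2·(1/6)) = 1/5 m/s
check:
stop time T_s = (1/5)/3 = 0.0667 s
robot in T_r: 0.2000·0.1000 = 0.0200 m
robot under decel: 0.2000²/(2·3.0000) = 0.0067 m
human over T_r+T_s: 1.6000·(0.1000+0.0667) = 0.2667 m
residual clearance needed = 0.2500+0.1000+0.0000 = 0.3500 m
sum ≈ 0.0200+0.0067+0.2667+0.3500 ≈ 0.6433 m = S ✓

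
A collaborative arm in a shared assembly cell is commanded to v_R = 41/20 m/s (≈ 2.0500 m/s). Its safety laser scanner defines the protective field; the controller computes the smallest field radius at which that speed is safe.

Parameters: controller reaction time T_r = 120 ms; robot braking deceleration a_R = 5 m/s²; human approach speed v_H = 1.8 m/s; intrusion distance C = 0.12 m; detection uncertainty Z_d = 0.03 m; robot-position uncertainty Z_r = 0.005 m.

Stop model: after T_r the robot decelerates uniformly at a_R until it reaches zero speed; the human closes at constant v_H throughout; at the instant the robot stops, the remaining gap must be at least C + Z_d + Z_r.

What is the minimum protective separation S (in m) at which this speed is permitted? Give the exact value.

stop time T_s = (41/20)/5 = 0.4100 s
reaction-phase robot travel = 2.0500·0.1200 = 0.2460 m
robot covers 2.0500·0.4100 − ½·5.0000·0.4100² = 0.4203 m while stopping
human closes 1.8000·0.5300 = 0.9540 m
residual clearance needed = 0.1200+0.0300+0.0050 = 0.1550 m
S_min ≈ 0.2460+0.4203+0.9540+0.1550  ⇒  S_min = 7101/4000 m

S_min = 7101/4000 m = 1.7752 m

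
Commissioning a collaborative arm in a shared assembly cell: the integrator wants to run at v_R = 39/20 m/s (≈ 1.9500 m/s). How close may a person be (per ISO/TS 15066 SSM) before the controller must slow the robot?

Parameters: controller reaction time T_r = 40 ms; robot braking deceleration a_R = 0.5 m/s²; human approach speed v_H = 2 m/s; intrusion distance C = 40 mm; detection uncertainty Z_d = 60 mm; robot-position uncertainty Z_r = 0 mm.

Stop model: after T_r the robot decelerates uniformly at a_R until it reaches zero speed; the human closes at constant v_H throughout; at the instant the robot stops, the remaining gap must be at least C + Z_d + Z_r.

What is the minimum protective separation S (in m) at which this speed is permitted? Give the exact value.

braking lasts T_s = (39/20)/(1/2) = 3.9000 s
reaction-phase robot travel = 1.9500·0.0400 = 0.0780 m
robot under decel: 1.9500²/(2·0.5000) = 3.8025 m
human closes 2.0000·3.9400 = 7.8800 m
C+Z_d+Z_r = 0.0400+0.0600+0.0000 = 0.1000 m
S_min ≈ 0.0780+3.8025+7.8800+0.1000  ⇒  S_min = 23721/2000 m

S_min = 23721/2000 m = 11.8605 m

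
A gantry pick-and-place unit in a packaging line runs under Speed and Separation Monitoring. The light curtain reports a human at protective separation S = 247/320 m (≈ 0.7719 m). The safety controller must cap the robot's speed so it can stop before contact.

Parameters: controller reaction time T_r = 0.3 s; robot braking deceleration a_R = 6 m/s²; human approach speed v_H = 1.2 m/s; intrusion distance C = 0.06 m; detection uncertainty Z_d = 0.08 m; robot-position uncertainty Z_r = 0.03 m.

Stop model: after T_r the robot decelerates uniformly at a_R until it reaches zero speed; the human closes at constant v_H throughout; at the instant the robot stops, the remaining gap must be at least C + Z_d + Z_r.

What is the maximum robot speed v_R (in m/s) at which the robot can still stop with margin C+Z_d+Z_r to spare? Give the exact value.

collect terms ⇒ (1/12)·v_R² + (1/2)·v_R + (-387/1600) = 0
  disc = (1/2)² − 4·(1/12)·(-387/1600) = 529/1600 ; √disc = 23/40
  v_R = (−(1/2) + 23/40) / (2·(1/12)) = 9/20 m/s
check:
stop time T_s = (9/20)/6 = 0.0750 s
robot covers v_R·T_r = 0.4500·0.3000 = 0.1350 m before braking
robot covers 0.4500·0.0750 − ½·6.0000·0.0750² = 0.0169 m while stopping
human closes 1.2000·0.3750 = 0.4500 m
C+Z_d+Z_r = 0.0600+0.0800+0.0300 = 0.1700 m
sum ≈ 0.1350+0.0169+0.4500+0.1700 ≈ 0.7719 m = S ✓

v_R_max = 9/20 m/s = 0.4500 m/s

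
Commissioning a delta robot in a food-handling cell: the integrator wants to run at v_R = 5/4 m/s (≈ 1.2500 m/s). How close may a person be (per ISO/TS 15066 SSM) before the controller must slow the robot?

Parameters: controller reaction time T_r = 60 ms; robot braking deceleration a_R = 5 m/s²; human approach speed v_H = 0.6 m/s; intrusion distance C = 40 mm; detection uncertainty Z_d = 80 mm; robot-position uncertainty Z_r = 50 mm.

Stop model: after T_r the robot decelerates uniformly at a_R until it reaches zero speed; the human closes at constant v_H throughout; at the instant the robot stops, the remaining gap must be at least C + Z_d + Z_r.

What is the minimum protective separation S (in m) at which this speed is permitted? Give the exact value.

S_min = 2349/4000 m = 0.5873 m

T_s = v_R/a_R = (5/4)/5 = 0.2500 s
reaction-phase robot travel = 1.2500·0.0600 = 0.0750 m
robot covers 1.2500·0.2500 − ½·5.0000·0.2500² = 0.1562 m while stopping
human closes 0.6000·0.3100 = 0.1860 m
margins: 0.0400+0.0800+0.0500 = 0.1700 m
S_min ≈ 0.0750+0.1562+0.1860+0.1700  ⇒  S_min = 2349/4000 m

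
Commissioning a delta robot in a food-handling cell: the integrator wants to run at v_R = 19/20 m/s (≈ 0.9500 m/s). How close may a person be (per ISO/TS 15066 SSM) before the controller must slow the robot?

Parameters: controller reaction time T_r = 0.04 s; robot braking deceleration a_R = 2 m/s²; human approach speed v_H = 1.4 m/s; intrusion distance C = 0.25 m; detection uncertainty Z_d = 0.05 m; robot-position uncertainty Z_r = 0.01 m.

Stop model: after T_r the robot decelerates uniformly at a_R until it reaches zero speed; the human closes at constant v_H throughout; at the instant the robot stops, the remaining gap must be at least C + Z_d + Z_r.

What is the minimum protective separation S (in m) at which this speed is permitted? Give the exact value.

S_min = 10357/8000 m = 1.2946 m

stop time T_s = (19/20)/2 = 0.4750 s
robot covers v_R·T_r = 0.9500·0.0400 = 0.0380 m before braking
braking distance = 0.9500²/(2·2.0000) = 0.2256 m
person approaches 1.4000·(0.0400+0.4750) = 0.7210 m
C+Z_d+Z_r = 0.2500+0.0500+0.0100 = 0.3100 m
S_min ≈ 0.0380+0.2256+0.7210+0.3100  ⇒  S_min = 10357/8000 m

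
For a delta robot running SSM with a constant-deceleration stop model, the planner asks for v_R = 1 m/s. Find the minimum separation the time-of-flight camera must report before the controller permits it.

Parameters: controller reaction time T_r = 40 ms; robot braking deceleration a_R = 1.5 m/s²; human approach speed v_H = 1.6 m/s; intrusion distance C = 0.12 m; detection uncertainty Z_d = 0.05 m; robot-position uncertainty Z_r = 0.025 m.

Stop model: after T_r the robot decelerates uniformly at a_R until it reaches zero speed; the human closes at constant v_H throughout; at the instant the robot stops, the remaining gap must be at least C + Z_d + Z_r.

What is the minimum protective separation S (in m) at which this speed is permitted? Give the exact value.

S_min = 1699/1000 m = 1.6990 m

T_s = v_R/a_R = 1/(3/2) = 0.6667 s
reaction-phase robot travel = 1.0000·0.0400 = 0.0400 m
braking distance = 1.0000²/(2·1.5000) = 0.3333 m
human over T_r+T_s: 1.6000·(0.0400+0.6667) = 1.1307 m
C+Z_d+Z_r = 0.1200+0.0500+0.0250 = 0.1950 m
S_min ≈ 0.0400+0.3333+1.1307+0.1950  ⇒  S_min = 1699/1000 m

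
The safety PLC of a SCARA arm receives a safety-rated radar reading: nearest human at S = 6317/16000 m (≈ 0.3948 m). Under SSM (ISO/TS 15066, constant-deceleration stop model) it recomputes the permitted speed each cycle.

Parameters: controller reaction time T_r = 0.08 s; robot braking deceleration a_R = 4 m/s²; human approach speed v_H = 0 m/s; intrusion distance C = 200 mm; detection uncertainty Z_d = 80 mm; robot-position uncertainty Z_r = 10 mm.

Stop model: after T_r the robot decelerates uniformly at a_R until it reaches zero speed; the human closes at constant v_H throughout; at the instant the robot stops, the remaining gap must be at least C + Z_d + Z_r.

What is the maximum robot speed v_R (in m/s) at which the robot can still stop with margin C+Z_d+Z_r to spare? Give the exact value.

v_R_max = 13/20 m/s = 0.6500 m/s

at the boundary: (1/8)·v² + (2/25)·v + (-1677/16000) = 0
  disc = (2/25)² − 4·(1/8)·(-1677/16000) = 9409/160000 ; √disc = 97/400
  v_R = (−(2/25) + 97/400) / (2·(1/8)) = 13/20 m/s
check:
braking lasts T_s = (13/20)/4 = 0.1625 s
reaction-phase robot travel = 0.6500·0.0800 = 0.0520 m
robot covers 0.6500·0.1625 − ½·4.0000·0.1625² = 0.0528 m while stopping
person approaches 0.0000·(0.0800+0.1625) = 0.0000 m
C+Z_d+Z_r = 0.2000+0.0800+0.0100 = 0.2900 m
sum ≈ 0.0520+0.0528+0.0000+0.2900 ≈ 0.3948 m = S ✓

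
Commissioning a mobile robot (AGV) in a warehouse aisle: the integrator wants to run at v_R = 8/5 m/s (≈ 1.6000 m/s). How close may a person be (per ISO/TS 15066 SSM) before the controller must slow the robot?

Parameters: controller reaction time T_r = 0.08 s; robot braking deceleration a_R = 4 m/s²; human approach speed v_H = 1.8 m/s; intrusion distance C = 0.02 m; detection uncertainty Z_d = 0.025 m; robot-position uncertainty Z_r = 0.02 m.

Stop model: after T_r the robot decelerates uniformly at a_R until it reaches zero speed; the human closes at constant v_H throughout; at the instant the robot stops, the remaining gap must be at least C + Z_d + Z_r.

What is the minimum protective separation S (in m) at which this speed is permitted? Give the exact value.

S_min = 1377/1000 m = 1.3770 m

braking lasts T_s = (8/5)/4 = 0.4000 s
robot in T_r: 1.6000·0.0800 = 0.1280 m
robot covers 1.6000·0.4000 − ½·4.0000·0.4000² = 0.3200 m while stopping
person approaches 1.8000·(0.0800+0.4000) = 0.8640 m
margins: 0.0200+0.0250+0.0200 = 0.0650 m
S_min ≈ 0.1280+0.3200+0.8640+0.0650  ⇒  S_min = 1377/1000 m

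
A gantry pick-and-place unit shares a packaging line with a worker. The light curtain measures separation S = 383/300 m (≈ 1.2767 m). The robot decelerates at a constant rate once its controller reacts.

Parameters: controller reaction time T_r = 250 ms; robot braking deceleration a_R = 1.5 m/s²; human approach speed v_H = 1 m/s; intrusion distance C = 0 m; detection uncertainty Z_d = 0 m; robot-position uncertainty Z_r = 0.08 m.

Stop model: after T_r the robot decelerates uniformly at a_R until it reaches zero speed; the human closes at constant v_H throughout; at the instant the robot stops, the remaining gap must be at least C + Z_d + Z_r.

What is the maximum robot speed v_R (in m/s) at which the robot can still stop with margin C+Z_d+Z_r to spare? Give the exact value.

v_R_max = 4/5 m/s = 0.8000 m/s

at the boundary: (1/3)·v² + (11/12)·v + (-71/75) = 0
  disc = (11/12)² − 4·(1/3)·(-71/75) = 841/400 ; √disc = 29/20
  v_R = (−(11/12) + 29/20) / (2·(1/3)) = 4/5 m/s
check:
stop time T_s = (4/5)/(3/2) = 0.5333 s
robot covers v_R·T_r = 0.8000·0.2500 = 0.2000 m before braking
robot under decel: 0.8000²/(2·1.5000) = 0.2133 m
person approaches 1.0000·(0.2500+0.5333) = 0.7833 m
C+Z_d+Z_r = 0.0000+0.0000+0.0800 = 0.0800 m
sum ≈ 0.2000+0.2133+0.7833+0.0800 ≈ 1.2767 m = S ✓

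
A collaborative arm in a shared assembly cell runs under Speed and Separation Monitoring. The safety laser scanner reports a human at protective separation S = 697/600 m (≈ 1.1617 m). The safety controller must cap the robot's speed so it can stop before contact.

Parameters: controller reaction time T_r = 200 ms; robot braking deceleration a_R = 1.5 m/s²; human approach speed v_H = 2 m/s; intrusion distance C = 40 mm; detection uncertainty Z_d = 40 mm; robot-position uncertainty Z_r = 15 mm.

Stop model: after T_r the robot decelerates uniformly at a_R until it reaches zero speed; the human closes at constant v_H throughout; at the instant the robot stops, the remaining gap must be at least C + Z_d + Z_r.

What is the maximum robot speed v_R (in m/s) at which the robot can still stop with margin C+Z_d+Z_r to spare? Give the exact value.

at the boundary: (1/3)·v² + (23/15)·v + (-2/3) = 0
  disc = (23/15)² − 4·(1/3)·(-2/3) = 81/25 ; √disc = 9/5
  v_R = (−(23/15) + 9/5) / (2·(1/3)) = 2/5 m/s
check:
T_s = v_R/a_R = (2/5)/(3/2) = 0.2667 s
reaction-phase robot travel = 0.4000·0.2000 = 0.0800 m
braking distance = 0.4000²/(2·1.5000) = 0.0533 m
person approaches 2.0000·(0.2000+0.2667) = 0.9333 m
margins: 0.0400+0.0400+0.0150 = 0.0950 m
sum ≈ 0.0800+0.0533+0.9333+0.0950 ≈ 1.1617 m = S ✓

v_R_max = 2/5 m/s = 0.4000 m/s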